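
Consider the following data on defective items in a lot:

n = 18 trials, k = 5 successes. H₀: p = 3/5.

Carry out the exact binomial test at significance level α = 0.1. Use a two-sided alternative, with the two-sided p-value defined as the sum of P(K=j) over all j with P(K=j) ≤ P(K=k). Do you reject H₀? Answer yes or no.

reject H₀: yes

Exact binomial: n=18, k=5, p₀=3/5=0.6000
P(X=j) = C(n,j)·p₀^j·(1−p₀)^(n−j); p = Σ P(X=j) over j with P(X=j) ≤ P(X=5)
p-value (two-sided) = 0.00707
At α=0.1: p < α → reject H₀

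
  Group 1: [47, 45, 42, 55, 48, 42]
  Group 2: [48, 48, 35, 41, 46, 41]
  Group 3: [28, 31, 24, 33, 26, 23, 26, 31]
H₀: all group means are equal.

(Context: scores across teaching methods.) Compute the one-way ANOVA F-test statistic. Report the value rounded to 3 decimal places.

test statistic = 35.872

Group means [46.50, 43.17, 27.75], grand mean 38.000
SSB = Σnᵢ(x̄ᵢ−x̄)² = 1434.167; SSW = ΣΣ(x−x̄ᵢ)² = 339.833
MSB = 1434.167/2 = 717.0833; MSW = 339.833/17 = 19.9902
F = MSB/MSW = 35.8718
df = (2, 17)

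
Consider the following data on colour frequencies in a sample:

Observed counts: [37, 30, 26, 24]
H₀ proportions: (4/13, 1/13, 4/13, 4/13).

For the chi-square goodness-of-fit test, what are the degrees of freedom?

df = k − 1 = 4 − 1 = 3

degrees of freedom = 3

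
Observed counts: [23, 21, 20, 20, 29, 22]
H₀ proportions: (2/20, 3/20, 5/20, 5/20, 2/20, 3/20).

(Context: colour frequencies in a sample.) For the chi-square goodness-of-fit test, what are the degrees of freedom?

df = k − 1 = 6 − 1 = 5

degrees of freedom = 5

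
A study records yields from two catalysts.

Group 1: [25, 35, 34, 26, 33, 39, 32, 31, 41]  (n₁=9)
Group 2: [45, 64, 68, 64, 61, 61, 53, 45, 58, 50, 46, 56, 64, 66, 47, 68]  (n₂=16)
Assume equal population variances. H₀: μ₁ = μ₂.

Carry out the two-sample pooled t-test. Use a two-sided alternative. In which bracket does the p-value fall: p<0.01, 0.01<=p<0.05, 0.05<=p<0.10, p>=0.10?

p-value bracket: p<0.01

x̄₁=32.889, s₁=5.278, n₁=9
x̄₂=57.250, s₂=8.473, n₂=16
s_p² = [8·5.278² + 15·8.473²]/23 = 56.5169
SE = √(s_p²·(1/9+1/16)) = 3.1324
t = (32.889−57.250)/3.1324 = -7.7771
df = 23
p-value (two-sided) = 0.00000
→ bracket: p<0.01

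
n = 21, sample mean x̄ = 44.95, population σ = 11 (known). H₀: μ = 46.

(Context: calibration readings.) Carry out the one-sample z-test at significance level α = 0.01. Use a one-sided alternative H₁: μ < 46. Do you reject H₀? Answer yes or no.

reject H₀: no

SE = σ/√n = 11/√21 = 2.4004
z = (x̄−μ₀)/SE = (44.95−46)/2.4004 = -0.4374
p-value (one-sided, H₁ less) = 0.33090
At α=0.01: p ≥ α → fail to reject H₀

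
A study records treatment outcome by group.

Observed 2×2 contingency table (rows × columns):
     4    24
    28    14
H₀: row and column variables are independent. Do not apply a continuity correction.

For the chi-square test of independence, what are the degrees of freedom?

df = (r−1)(c−1) = (2−1)·(2−1) = 1

degrees of freedom = 1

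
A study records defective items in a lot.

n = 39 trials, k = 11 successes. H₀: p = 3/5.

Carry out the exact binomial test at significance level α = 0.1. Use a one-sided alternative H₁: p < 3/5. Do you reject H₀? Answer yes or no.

Exact binomial: n=39, k=11, p₀=3/5=0.6000
P(X≤11) from Σ C(n,i)·p₀^i·(1−p₀)^(n−i)
p-value (one-sided, H₁ less) = 0.00006
At α=0.1: p < α → reject H₀

reject H₀: yes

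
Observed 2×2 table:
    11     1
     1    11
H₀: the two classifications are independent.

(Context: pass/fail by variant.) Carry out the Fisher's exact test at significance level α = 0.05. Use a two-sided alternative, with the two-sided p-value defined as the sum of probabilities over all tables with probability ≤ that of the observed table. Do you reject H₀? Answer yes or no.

Margins: r₁=12, r₂=12, c₁=12, c₂=12, n=24
p_obs = C(12,11)·C(12,1)/C(24,12); sum pmf over tables with pmf ≤ p_obs
p-value (two-sided) = 0.00011
At α=0.05: p < α → reject H₀

reject H₀: yes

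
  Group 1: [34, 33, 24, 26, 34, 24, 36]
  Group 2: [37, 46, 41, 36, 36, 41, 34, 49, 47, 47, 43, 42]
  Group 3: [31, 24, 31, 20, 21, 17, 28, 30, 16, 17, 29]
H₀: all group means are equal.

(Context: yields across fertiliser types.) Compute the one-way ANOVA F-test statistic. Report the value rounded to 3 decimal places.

test statistic = 30.630

Group means [30.14, 41.58, 24.00], grand mean 32.467
SSB = Σnᵢ(x̄ᵢ−x̄)² = 1823.693; SSW = ΣΣ(x−x̄ᵢ)² = 803.774
MSB = 1823.693/2 = 911.8464; MSW = 803.774/27 = 29.7694
F = MSB/MSW = 30.6303
df = (2, 27)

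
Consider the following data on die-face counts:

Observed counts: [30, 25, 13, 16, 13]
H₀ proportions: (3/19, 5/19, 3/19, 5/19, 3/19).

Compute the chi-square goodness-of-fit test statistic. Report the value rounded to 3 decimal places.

n = 97; E_i = n·p_i = [15.32, 25.53, 15.32, 25.53, 15.32]
χ² = (30−15.32)²/15.32 + (25−25.53)²/25.53 + (13−15.32)²/15.32 + (16−25.53)²/25.53 + (13−15.32)²/15.32 = 18.3450
df = 4

test statistic = 18.345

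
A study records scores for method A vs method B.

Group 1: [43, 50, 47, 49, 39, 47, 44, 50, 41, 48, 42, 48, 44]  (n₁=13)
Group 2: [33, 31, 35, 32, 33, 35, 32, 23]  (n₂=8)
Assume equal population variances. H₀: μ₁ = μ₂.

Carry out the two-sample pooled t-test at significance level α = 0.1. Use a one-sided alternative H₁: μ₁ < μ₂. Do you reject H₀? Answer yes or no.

x̄₁=45.538, s₁=3.597, n₁=13
x̄₂=31.750, s₂=3.808, n₂=8
s_p² = [12·3.597² + 7·3.808²]/19 = 13.5121
SE = √(s_p²·(1/13+1/8)) = 1.6518
t = (45.538−31.750)/1.6518 = 8.3476
df = 19
p-value (one-sided, H₁ less) = 1.00000
At α=0.1: p ≥ α → fail to reject H₀

reject H₀: no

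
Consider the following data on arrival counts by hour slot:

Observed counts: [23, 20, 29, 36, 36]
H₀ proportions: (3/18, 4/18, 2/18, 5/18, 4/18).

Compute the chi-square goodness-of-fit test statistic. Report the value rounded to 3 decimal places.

test statistic = 16.004

n = 144; E_i = n·p_i = [24.00, 32.00, 16.00, 40.00, 32.00]
χ² = (23−24.00)²/24.00 + (20−32.00)²/32.00 + (29−16.00)²/16.00 + (36−40.00)²/40.00 + (36−32.00)²/32.00 = 16.0042
df = 4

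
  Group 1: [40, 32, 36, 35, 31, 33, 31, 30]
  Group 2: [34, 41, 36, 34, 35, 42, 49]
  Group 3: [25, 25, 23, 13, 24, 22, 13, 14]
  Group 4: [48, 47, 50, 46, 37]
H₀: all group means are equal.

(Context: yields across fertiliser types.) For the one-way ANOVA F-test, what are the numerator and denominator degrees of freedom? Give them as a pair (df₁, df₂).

k = 4 groups, N = 28 total
df = (k−1, N−k) = (4−1, 28−4) = (3, 24)

degrees of freedom = [3, 24]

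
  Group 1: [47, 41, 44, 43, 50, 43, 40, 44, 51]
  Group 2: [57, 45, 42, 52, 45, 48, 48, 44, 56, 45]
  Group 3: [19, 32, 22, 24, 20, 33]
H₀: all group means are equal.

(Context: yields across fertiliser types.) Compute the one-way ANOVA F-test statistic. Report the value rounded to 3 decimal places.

test statistic = 44.453

Group means [44.78, 48.20, 25.00], grand mean 41.400
SSB = Σnᵢ(x̄ᵢ−x̄)² = 2178.844; SSW = ΣΣ(x−x̄ᵢ)² = 539.156
MSB = 2178.844/2 = 1089.4222; MSW = 539.156/22 = 24.5071
F = MSB/MSW = 44.4534
df = (2, 22)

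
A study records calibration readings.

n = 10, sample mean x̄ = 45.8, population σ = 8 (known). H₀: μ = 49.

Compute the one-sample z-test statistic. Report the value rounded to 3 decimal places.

test statistic = -1.265

SE = σ/√n = 8/√10 = 2.5298
z = (x̄−μ₀)/SE = (45.8−49)/2.5298 = -1.2649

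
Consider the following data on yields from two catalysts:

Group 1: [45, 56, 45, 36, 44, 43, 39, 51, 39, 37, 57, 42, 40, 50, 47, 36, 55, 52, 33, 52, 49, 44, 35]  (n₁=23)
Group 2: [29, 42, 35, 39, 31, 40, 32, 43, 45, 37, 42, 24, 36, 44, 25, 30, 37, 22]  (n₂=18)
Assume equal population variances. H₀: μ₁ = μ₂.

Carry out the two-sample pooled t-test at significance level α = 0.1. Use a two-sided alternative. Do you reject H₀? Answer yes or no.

x̄₁=44.652, s₁=7.145, n₁=23
x̄₂=35.167, s₂=7.148, n₂=18
s_p² = [22·7.145² + 17·7.148²]/39 = 51.0697
SE = √(s_p²·(1/23+1/18)) = 2.2489
t = (44.652−35.167)/2.2489 = 4.2178
df = 39
p-value (two-sided) = 0.00014
At α=0.1: p < α → reject H₀

reject H₀: yes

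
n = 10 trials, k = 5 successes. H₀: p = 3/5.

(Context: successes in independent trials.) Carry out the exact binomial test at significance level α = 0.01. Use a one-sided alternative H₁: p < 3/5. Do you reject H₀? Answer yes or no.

Exact binomial: n=10, k=5, p₀=3/5=0.6000
P(X≤5) from Σ C(n,i)·p₀^i·(1−p₀)^(n−i)
p-value (one-sided, H₁ less) = 0.36690
At α=0.01: p ≥ α → fail to reject H₀

reject H₀: no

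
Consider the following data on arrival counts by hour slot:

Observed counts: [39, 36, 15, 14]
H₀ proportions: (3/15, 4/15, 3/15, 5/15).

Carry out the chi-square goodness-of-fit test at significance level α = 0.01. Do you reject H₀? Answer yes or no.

reject H₀: yes

n = 104; E_i = n·p_i = [20.80, 27.73, 20.80, 34.67]
χ² = (39−20.80)²/20.80 + (36−27.73)²/27.73 + (15−20.80)²/20.80 + (14−34.67)²/34.67 = 32.3269
df = 3
p-value (upper-tail) = 0.00000
At α=0.01: p < α → reject H₀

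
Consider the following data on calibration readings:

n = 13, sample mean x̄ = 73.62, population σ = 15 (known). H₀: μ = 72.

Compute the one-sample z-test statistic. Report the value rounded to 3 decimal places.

test statistic = 0.389

SE = σ/√n = 15/√13 = 4.1603
z = (x̄−μ₀)/SE = (73.62−72)/4.1603 = 0.3894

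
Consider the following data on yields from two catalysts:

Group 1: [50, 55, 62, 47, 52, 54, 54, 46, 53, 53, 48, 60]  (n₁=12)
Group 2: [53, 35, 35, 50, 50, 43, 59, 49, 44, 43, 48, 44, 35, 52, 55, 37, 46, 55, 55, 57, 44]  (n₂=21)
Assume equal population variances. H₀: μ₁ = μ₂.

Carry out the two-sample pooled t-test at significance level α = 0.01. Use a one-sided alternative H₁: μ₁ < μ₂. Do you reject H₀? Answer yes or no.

x̄₁=52.833, s₁=4.821, n₁=12
x̄₂=47.095, s₂=7.456, n₂=21
s_p² = [11·4.821² + 20·7.456²]/31 = 44.1121
SE = √(s_p²·(1/12+1/21)) = 2.4035
t = (52.833−47.095)/2.4035 = 2.3874
df = 31
p-value (one-sided, H₁ less) = 0.98838
At α=0.01: p ≥ α → fail to reject H₀

reject H₀: no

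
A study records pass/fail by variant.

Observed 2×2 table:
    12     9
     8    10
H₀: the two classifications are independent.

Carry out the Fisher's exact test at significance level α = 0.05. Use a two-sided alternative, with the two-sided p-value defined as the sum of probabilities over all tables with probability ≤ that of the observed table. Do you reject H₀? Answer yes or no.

reject H₀: no

Margins: r₁=21, r₂=18, c₁=20, c₂=19, n=39
p_obs = C(21,12)·C(18,8)/C(39,20); sum pmf over tables with pmf ≤ p_obs
p-value (two-sided) = 0.52725
At α=0.05: p ≥ α → fail to reject H₀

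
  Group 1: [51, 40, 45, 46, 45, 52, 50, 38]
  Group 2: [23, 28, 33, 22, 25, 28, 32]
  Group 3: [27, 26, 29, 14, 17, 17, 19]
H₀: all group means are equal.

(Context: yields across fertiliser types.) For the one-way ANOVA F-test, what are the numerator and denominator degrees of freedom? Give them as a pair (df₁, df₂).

k = 3 groups, N = 22 total
df = (k−1, N−k) = (3−1, 22−3) = (2, 19)

degrees of freedom = [2, 19]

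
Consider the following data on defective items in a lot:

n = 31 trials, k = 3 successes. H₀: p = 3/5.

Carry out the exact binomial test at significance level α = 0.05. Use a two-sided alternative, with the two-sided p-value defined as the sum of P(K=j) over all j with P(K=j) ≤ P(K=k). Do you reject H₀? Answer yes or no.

Exact binomial: n=31, k=3, p₀=3/5=0.6000
P(X=j) = C(n,j)·p₀^j·(1−p₀)^(n−j); p = Σ P(X=j) over j with P(X=j) ≤ P(X=3)
p-value (two-sided) = 0.00000
At α=0.05: p < α → reject H₀

reject H₀: yes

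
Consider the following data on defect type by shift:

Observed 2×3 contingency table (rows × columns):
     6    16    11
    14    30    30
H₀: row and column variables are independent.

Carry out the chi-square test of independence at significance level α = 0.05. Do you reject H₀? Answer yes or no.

Row totals [33, 74], col totals [20, 46, 41], n=107
χ² = (6−6.17)²/6.17 + (16−14.19)²/14.19 + (11−12.64)²/12.64 + (14−13.83)²/13.83 + (30−31.81)²/31.81 + (30−28.36)²/28.36 = 0.6511
df = 2
p-value (upper-tail) = 0.72214
At α=0.05: p ≥ α → fail to reject H₀

reject H₀: no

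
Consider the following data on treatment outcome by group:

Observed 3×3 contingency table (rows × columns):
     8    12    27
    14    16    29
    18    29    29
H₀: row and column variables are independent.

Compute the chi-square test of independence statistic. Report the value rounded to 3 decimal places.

test statistic = 5.104

Row totals [47, 59, 76], col totals [40, 57, 85], n=182
χ² = (8−10.33)²/10.33 + (12−14.72)²/14.72 + (27−21.95)²/21.95 + (14−12.97)²/12.97 + (16−18.48)²/18.48 + (29−27.55)²/27.55 + (18−16.70)²/16.70 + (29−23.80)²/23.80 + (29−35.49)²/35.49 = 5.1039
df = 4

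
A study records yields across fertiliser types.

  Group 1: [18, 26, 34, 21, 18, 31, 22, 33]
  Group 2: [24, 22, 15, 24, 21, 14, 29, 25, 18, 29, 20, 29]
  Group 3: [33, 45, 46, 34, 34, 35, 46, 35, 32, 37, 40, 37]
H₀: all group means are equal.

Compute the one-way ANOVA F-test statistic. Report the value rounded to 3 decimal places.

test statistic = 25.155

Group means [25.38, 22.50, 37.83], grand mean 28.969
SSB = Σnᵢ(x̄ᵢ−x̄)² = 1548.427; SSW = ΣΣ(x−x̄ᵢ)² = 892.542
MSB = 1548.427/2 = 774.2135; MSW = 892.542/29 = 30.7773
F = MSB/MSW = 25.1553
df = (2, 29)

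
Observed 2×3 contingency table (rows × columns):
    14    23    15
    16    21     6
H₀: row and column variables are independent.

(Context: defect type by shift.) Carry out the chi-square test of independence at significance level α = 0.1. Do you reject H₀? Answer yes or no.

reject H₀: no

Row totals [52, 43], col totals [30, 44, 21], n=95
χ² = (14−16.42)²/16.42 + (23−24.08)²/24.08 + (15−11.49)²/11.49 + (16−13.58)²/13.58 + (21−19.92)²/19.92 + (6−9.51)²/9.51 = 3.2580
df = 2
p-value (upper-tail) = 0.19613
At α=0.1: p ≥ α → fail to reject H₀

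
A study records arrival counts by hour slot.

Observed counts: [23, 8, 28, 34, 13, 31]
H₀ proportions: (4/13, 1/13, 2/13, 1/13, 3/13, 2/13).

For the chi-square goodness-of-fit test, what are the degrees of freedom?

degrees of freedom = 5

df = k − 1 = 6 − 1 = 5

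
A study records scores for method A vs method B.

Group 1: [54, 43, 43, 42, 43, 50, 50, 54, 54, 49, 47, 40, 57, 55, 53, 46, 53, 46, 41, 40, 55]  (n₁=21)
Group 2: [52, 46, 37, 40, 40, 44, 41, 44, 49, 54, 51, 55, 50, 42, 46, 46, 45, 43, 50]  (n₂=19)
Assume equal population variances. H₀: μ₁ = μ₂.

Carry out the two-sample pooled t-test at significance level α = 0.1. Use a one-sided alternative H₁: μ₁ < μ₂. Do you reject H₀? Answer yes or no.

x̄₁=48.333, s₁=5.660, n₁=21
x̄₂=46.053, s₂=5.049, n₂=19
s_p² = [20·5.660² + 18·5.049²]/38 = 28.9372
SE = √(s_p²·(1/21+1/19)) = 1.7032
t = (48.333−46.053)/1.7032 = 1.3390
df = 38
p-value (one-sided, H₁ less) = 0.90575
At α=0.1: p ≥ α → fail to reject H₀

reject H₀: no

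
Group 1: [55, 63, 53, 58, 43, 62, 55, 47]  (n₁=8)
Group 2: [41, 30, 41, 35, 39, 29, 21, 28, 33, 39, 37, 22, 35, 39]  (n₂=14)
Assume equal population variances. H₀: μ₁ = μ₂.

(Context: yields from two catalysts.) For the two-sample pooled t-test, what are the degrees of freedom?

degrees of freedom = 20

df = n₁ + n₂ − 2 = 8 + 14 − 2 = 20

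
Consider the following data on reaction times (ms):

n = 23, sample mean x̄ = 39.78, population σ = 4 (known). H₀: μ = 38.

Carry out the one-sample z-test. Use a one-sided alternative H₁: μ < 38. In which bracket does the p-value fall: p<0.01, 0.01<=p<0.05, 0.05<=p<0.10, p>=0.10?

SE = σ/√n = 4/√23 = 0.8341
z = (x̄−μ₀)/SE = (39.78−38)/0.8341 = 2.1341
p-value (one-sided, H₁ less) = 0.98358
→ bracket: p>=0.10

p-value bracket: p>=0.10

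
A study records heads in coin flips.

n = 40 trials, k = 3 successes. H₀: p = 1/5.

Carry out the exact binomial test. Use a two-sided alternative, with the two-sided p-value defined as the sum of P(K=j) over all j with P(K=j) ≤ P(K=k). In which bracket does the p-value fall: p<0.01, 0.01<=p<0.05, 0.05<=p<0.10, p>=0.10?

p-value bracket: 0.01<=p<0.05

Exact binomial: n=40, k=3, p₀=1/5=0.2000
P(X=j) = C(n,j)·p₀^j·(1−p₀)^(n−j); p = Σ P(X=j) over j with P(X=j) ≤ P(X=3)
p-value (two-sided) = 0.04787
→ bracket: 0.01<=p<0.05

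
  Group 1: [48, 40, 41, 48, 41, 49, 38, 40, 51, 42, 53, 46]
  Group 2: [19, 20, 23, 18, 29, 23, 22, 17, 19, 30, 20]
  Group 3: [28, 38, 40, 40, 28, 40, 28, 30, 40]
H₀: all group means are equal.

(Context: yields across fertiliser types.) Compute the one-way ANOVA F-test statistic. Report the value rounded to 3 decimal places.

Group means [44.75, 21.82, 34.67], grand mean 34.031
SSB = Σnᵢ(x̄ᵢ−x̄)² = 3023.082; SSW = ΣΣ(x−x̄ᵢ)² = 735.886
MSB = 3023.082/2 = 1511.5412; MSW = 735.886/29 = 25.3754
F = MSB/MSW = 59.5672
df = (2, 29)

test statistic = 59.567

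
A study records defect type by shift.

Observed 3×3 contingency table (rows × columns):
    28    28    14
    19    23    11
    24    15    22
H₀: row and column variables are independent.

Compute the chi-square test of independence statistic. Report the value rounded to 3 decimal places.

test statistic = 7.444

Row totals [70, 53, 61], col totals [71, 66, 47], n=184
χ² = (28−27.01)²/27.01 + (28−25.11)²/25.11 + (14−17.88)²/17.88 + (19−20.45)²/20.45 + (23−19.01)²/19.01 + (11−13.54)²/13.54 + (24−23.54)²/23.54 + (15−21.88)²/21.88 + (22−15.58)²/15.58 = 7.4437
df = 4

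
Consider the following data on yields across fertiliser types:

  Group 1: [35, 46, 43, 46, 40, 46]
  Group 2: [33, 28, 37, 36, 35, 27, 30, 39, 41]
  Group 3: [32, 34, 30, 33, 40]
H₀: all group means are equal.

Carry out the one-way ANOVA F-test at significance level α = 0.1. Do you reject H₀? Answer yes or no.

reject H₀: yes

Group means [42.67, 34.00, 33.80], grand mean 36.550
SSB = Σnᵢ(x̄ᵢ−x̄)² = 320.817; SSW = ΣΣ(x−x̄ᵢ)² = 346.133
MSB = 320.817/2 = 160.4083; MSW = 346.133/17 = 20.3608
F = MSB/MSW = 7.8783
df = (2, 17)
p-value (upper-tail) = 0.00379
At α=0.1: p < α → reject H₀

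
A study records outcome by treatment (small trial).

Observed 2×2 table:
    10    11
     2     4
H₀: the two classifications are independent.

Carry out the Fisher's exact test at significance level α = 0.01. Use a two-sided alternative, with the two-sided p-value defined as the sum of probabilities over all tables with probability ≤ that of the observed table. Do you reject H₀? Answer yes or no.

reject H₀: no

Margins: r₁=21, r₂=6, c₁=12, c₂=15, n=27
p_obs = C(21,10)·C(6,2)/C(27,12); sum pmf over tables with pmf ≤ p_obs
p-value (two-sided) = 0.66184
At α=0.01: p ≥ α → fail to reject H₀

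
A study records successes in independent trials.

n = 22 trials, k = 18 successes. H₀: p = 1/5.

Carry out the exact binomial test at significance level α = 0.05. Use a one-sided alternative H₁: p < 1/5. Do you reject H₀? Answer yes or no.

Exact binomial: n=22, k=18, p₀=1/5=0.2000
P(X≤18) from Σ C(n,i)·p₀^i·(1−p₀)^(n−i)
p-value (one-sided, H₁ less) = 1.00000
At α=0.05: p ≥ α → fail to reject H₀

reject H₀: no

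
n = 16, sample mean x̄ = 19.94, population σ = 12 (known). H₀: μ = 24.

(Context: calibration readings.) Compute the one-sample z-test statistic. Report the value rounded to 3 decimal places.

test statistic = -1.353

SE = σ/√n = 12/√16 = 3.0000
z = (x̄−μ₀)/SE = (19.94−24)/3.0000 = -1.3533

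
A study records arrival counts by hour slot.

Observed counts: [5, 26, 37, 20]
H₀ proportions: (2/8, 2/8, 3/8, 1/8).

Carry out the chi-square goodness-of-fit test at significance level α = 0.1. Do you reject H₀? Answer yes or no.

reject H₀: yes

n = 88; E_i = n·p_i = [22.00, 22.00, 33.00, 11.00]
χ² = (5−22.00)²/22.00 + (26−22.00)²/22.00 + (37−33.00)²/33.00 + (20−11.00)²/11.00 = 21.7121
df = 3
p-value (upper-tail) = 0.00007
At α=0.1: p < α → reject H₀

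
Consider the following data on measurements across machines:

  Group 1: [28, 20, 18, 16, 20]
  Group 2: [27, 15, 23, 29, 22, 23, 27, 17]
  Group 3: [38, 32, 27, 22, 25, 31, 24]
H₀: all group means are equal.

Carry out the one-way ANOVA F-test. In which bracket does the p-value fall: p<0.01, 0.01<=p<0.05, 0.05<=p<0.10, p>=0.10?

Group means [20.40, 22.88, 28.43], grand mean 24.200
SSB = Σnᵢ(x̄ᵢ−x̄)² = 211.411; SSW = ΣΣ(x−x̄ᵢ)² = 437.789
MSB = 211.411/2 = 105.7054; MSW = 437.789/17 = 25.7523
F = MSB/MSW = 4.1047
df = (2, 17)
p-value (upper-tail) = 0.03512
→ bracket: 0.01<=p<0.05

p-value bracket: 0.01<=p<0.05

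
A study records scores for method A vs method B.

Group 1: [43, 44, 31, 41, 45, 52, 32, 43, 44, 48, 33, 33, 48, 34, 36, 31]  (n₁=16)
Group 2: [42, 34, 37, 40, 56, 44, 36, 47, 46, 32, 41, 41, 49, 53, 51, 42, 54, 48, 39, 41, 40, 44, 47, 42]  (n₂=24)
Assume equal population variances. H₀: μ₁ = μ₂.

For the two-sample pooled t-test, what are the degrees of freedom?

degrees of freedom = 38

df = n₁ + n₂ − 2 = 16 + 24 − 2 = 38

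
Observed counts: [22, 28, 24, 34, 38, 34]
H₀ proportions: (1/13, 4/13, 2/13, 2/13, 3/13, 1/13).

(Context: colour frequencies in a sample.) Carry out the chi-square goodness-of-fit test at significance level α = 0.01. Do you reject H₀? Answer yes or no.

n = 180; E_i = n·p_i = [13.85, 55.38, 27.69, 27.69, 41.54, 13.85]
χ² = (22−13.85)²/13.85 + (28−55.38)²/55.38 + (24−27.69)²/27.69 + (34−27.69)²/27.69 + (38−41.54)²/41.54 + (34−13.85)²/13.85 = 49.9074
df = 5
p-value (upper-tail) = 0.00000
At α=0.01: p < α → reject H₀

reject H₀: yes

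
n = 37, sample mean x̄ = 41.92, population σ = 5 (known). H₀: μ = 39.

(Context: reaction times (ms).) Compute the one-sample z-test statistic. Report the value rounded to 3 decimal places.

test statistic = 3.552

SE = σ/√n = 5/√37 = 0.8220
z = (x̄−μ₀)/SE = (41.92−39)/0.8220 = 3.5523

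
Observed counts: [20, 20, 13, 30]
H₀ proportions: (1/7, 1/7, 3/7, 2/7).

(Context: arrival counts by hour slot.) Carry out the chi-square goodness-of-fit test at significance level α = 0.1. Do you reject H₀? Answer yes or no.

reject H₀: yes

n = 83; E_i = n·p_i = [11.86, 11.86, 35.57, 23.71]
χ² = (20−11.86)²/11.86 + (20−11.86)²/11.86 + (13−35.57)²/35.57 + (30−23.71)²/23.71 = 27.1727
df = 3
p-value (upper-tail) = 0.00001
At α=0.1: p < α → reject H₀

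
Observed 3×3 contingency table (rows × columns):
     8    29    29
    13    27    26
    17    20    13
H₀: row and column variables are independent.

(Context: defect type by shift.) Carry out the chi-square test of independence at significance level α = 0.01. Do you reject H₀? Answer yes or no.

reject H₀: no

Row totals [66, 66, 50], col totals [38, 76, 68], n=182
χ² = (8−13.78)²/13.78 + (29−27.56)²/27.56 + (29−24.66)²/24.66 + (13−13.78)²/13.78 + (27−27.56)²/27.56 + (26−24.66)²/24.66 + (17−10.44)²/10.44 + (20−20.88)²/20.88 + (13−18.68)²/18.68 = 9.2798
df = 4
p-value (upper-tail) = 0.05447
At α=0.01: p ≥ α → fail to reject H₀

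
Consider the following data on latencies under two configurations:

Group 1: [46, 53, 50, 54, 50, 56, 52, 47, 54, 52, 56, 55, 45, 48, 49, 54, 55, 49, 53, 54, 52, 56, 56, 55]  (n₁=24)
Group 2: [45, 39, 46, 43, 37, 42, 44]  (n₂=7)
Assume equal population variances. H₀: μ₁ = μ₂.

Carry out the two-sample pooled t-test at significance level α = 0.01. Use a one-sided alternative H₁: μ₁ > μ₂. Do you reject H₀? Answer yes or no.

reject H₀: yes

x̄₁=52.125, s₁=3.366, n₁=24
x̄₂=42.286, s₂=3.251, n₂=7
s_p² = [23·3.366² + 6·3.251²]/29 = 11.1743
SE = √(s_p²·(1/24+1/7)) = 1.4359
t = (52.125−42.286)/1.4359 = 6.8522
df = 29
p-value (one-sided, H₁ greater) = 0.00000
At α=0.01: p < α → reject H₀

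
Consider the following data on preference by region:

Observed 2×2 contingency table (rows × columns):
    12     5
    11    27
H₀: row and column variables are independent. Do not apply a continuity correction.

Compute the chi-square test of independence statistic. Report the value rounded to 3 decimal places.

test statistic = 8.371

Row totals [17, 38], col totals [23, 32], n=55
χ² = (12−7.11)²/7.11 + (5−9.89)²/9.89 + (11−15.89)²/15.89 + (27−22.11)²/22.11 = 8.3706
df = 1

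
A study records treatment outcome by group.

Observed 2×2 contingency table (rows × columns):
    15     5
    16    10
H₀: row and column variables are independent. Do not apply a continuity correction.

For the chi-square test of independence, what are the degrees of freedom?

df = (r−1)(c−1) = (2−1)·(2−1) = 1

degrees of freedom = 1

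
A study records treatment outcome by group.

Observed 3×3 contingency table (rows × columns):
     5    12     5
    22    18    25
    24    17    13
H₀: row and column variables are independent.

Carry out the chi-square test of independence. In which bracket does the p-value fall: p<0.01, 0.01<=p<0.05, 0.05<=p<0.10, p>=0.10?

p-value bracket: 0.05<=p<0.10

Row totals [22, 65, 54], col totals [51, 47, 43], n=141
χ² = (5−7.96)²/7.96 + (12−7.33)²/7.33 + (5−6.71)²/6.71 + (22−23.51)²/23.51 + (18−21.67)²/21.67 + (25−19.82)²/19.82 + (24−19.53)²/19.53 + (17−18.00)²/18.00 + (13−16.47)²/16.47 = 8.3821
df = 4
p-value (upper-tail) = 0.07854
→ bracket: 0.05<=p<0.10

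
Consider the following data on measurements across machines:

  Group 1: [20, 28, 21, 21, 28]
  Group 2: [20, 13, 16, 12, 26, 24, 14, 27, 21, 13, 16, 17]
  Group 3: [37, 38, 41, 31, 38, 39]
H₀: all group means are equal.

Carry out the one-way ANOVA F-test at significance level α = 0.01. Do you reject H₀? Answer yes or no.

reject H₀: yes

Group means [23.60, 18.25, 37.33], grand mean 24.391
SSB = Σnᵢ(x̄ᵢ−x̄)² = 1460.695; SSW = ΣΣ(x−x̄ᵢ)² = 426.783
MSB = 1460.695/2 = 730.3475; MSW = 426.783/20 = 21.3392
F = MSB/MSW = 34.2257
df = (2, 20)
p-value (upper-tail) = 0.00000
At α=0.01: p < α → reject H₀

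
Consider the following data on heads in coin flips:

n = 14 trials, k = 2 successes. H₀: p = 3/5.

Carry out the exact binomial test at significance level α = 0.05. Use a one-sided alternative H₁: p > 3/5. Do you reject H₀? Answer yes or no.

reject H₀: no

Exact binomial: n=14, k=2, p₀=3/5=0.6000
P(X≥2) from Σ C(n,i)·p₀^i·(1−p₀)^(n−i)
p-value (one-sided, H₁ greater) = 0.99994
At α=0.05: p ≥ α → fail to reject H₀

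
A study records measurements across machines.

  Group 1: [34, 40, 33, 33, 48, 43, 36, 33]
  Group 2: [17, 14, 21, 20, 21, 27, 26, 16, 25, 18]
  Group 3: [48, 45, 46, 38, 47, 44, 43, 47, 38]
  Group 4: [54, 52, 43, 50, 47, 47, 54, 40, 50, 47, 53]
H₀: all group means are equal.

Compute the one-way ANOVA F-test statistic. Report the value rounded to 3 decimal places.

test statistic = 74.191

Group means [37.50, 20.50, 44.00, 48.82], grand mean 37.842
SSB = Σnᵢ(x̄ᵢ−x̄)² = 4674.916; SSW = ΣΣ(x−x̄ᵢ)² = 714.136
MSB = 4674.916/3 = 1558.3054; MSW = 714.136/34 = 21.0040
F = MSB/MSW = 74.1909
df = (3, 34)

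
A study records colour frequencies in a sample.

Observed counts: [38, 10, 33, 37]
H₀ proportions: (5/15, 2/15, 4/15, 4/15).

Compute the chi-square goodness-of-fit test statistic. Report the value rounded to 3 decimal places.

test statistic = 3.182

n = 118; E_i = n·p_i = [39.33, 15.73, 31.47, 31.47]
χ² = (38−39.33)²/39.33 + (10−15.73)²/15.73 + (33−31.47)²/31.47 + (37−31.47)²/31.47 = 3.1822
df = 3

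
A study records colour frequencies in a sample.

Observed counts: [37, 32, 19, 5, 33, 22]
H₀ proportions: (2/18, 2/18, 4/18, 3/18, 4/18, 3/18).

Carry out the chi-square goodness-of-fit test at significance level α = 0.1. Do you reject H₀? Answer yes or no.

n = 148; E_i = n·p_i = [16.44, 16.44, 32.89, 24.67, 32.89, 24.67]
χ² = (37−16.44)²/16.44 + (32−16.44)²/16.44 + (19−32.89)²/32.89 + (5−24.67)²/24.67 + (33−32.89)²/32.89 + (22−24.67)²/24.67 = 62.2432
df = 5
p-value (upper-tail) = 0.00000
At α=0.1: p < α → reject H₀

reject H₀: yes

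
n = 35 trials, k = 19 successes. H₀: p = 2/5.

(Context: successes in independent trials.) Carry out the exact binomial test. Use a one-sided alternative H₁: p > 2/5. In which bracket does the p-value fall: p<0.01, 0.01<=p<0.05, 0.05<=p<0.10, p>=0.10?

Exact binomial: n=35, k=19, p₀=2/5=0.4000
P(X≥19) from Σ C(n,i)·p₀^i·(1−p₀)^(n−i)
p-value (one-sided, H₁ greater) = 0.06153
→ bracket: 0.05<=p<0.10

p-value bracket: 0.05<=p<0.10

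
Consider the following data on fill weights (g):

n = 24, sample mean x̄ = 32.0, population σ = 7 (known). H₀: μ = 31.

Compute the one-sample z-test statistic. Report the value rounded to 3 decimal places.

test statistic = 0.700

SE = σ/√n = 7/√24 = 1.4289
z = (x̄−μ₀)/SE = (32.0−31)/1.4289 = 0.6999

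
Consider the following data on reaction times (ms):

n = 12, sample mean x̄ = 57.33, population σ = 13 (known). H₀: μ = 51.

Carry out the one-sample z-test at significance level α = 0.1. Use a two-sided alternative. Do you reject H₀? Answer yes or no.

reject H₀: yes

SE = σ/√n = 13/√12 = 3.7528
z = (x̄−μ₀)/SE = (57.33−51)/3.7528 = 1.6868
p-value (two-sided) = 0.09165
At α=0.1: p < α → reject H₀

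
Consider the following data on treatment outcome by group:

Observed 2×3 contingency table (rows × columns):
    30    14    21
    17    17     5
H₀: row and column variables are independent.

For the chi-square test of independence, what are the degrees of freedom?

degrees of freedom = 2

df = (r−1)(c−1) = (2−1)·(3−1) = 2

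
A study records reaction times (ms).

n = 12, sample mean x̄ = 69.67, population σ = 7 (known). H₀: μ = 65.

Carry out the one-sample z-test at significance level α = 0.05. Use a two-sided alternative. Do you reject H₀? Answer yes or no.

SE = σ/√n = 7/√12 = 2.0207
z = (x̄−μ₀)/SE = (69.67−65)/2.0207 = 2.3111
p-value (two-sided) = 0.02083
At α=0.05: p < α → reject H₀

reject H₀: yes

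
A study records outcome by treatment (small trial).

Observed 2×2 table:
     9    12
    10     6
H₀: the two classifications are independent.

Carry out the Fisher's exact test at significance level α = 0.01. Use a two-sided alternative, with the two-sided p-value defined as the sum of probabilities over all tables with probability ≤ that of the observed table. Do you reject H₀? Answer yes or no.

Margins: r₁=21, r₂=16, c₁=19, c₂=18, n=37
p_obs = C(21,9)·C(16,10)/C(37,19); sum pmf over tables with pmf ≤ p_obs
p-value (two-sided) = 0.32454
At α=0.01: p ≥ α → fail to reject H₀

reject H₀: no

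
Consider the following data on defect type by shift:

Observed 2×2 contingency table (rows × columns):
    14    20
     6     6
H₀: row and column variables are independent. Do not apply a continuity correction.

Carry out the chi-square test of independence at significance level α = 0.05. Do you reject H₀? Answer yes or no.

Row totals [34, 12], col totals [20, 26], n=46
χ² = (14−14.78)²/14.78 + (20−19.22)²/19.22 + (6−5.22)²/5.22 + (6−6.78)²/6.78 = 0.2810
df = 1
p-value (upper-tail) = 0.59605
At α=0.05: p ≥ α → fail to reject H₀

reject H₀: no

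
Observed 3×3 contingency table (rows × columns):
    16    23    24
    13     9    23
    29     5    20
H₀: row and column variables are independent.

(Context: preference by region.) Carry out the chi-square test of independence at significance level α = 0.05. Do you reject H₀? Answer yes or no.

Row totals [63, 45, 54], col totals [58, 37, 67], n=162
χ² = (16−22.56)²/22.56 + (23−14.39)²/14.39 + (24−26.06)²/26.06 + (13−16.11)²/16.11 + (9−10.28)²/10.28 + (23−18.61)²/18.61 + (29−19.33)²/19.33 + (5−12.33)²/12.33 + (20−22.33)²/22.33 = 18.4529
df = 4
p-value (upper-tail) = 0.00101
At α=0.05: p < α → reject H₀

reject H₀: yes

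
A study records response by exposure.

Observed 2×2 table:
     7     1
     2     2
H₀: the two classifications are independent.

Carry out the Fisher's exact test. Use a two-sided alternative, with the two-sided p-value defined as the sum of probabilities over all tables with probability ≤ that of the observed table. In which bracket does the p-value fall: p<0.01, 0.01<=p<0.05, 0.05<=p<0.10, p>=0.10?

Margins: r₁=8, r₂=4, c₁=9, c₂=3, n=12
p_obs = C(8,7)·C(4,2)/C(12,9); sum pmf over tables with pmf ≤ p_obs
p-value (two-sided) = 0.23636
→ bracket: p>=0.10

p-value bracket: p>=0.10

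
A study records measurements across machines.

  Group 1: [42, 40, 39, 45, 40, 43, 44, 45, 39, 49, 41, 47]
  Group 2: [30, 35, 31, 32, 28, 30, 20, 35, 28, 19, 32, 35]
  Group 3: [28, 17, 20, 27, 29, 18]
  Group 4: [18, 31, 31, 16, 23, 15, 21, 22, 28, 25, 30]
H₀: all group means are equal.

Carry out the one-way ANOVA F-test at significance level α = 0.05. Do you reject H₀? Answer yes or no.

reject H₀: yes

Group means [42.83, 29.58, 23.17, 23.64], grand mean 30.927
SSB = Σnᵢ(x̄ᵢ−x̄)² = 2668.818; SSW = ΣΣ(x−x̄ᵢ)² = 917.962
MSB = 2668.818/3 = 889.6061; MSW = 917.962/37 = 24.8098
F = MSB/MSW = 35.8571
df = (3, 37)
p-value (upper-tail) = 0.00000
At α=0.05: p < α → reject H₀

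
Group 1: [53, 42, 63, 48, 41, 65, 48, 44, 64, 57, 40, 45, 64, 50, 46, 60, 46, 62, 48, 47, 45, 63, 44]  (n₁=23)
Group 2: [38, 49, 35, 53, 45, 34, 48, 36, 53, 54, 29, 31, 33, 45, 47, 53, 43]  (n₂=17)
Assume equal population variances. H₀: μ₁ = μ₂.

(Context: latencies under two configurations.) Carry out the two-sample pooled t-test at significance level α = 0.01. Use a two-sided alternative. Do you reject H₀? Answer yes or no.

reject H₀: yes

x̄₁=51.522, s₁=8.591, n₁=23
x̄₂=42.706, s₂=8.528, n₂=17
s_p² = [22·8.591² + 16·8.528²]/38 = 73.3492
SE = √(s_p²·(1/23+1/17)) = 2.7393
t = (51.522−42.706)/2.7393 = 3.2183
df = 38
p-value (two-sided) = 0.00264
At α=0.01: p < α → reject H₀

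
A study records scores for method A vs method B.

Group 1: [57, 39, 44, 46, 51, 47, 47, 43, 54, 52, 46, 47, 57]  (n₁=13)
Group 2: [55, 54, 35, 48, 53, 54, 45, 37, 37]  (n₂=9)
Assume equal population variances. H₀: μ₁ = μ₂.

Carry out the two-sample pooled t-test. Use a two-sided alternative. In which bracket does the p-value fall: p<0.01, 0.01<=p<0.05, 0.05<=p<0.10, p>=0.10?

p-value bracket: p>=0.10

x̄₁=48.462, s₁=5.425, n₁=13
x̄₂=46.444, s₂=8.248, n₂=9
s_p² = [12·5.425² + 8·8.248²]/20 = 44.8726
SE = √(s_p²·(1/13+1/9)) = 2.9048
t = (48.462−46.444)/2.9048 = 0.6944
df = 20
p-value (two-sided) = 0.49541
→ bracket: p>=0.10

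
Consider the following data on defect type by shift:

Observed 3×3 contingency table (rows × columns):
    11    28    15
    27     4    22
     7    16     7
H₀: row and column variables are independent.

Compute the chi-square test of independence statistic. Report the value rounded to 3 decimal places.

Row totals [54, 53, 30], col totals [45, 48, 44], n=137
χ² = (11−17.74)²/17.74 + (28−18.92)²/18.92 + (15−17.34)²/17.34 + (27−17.41)²/17.41 + (4−18.57)²/18.57 + (22−17.02)²/17.02 + (7−9.85)²/9.85 + (16−10.51)²/10.51 + (7−9.64)²/9.64 = 29.8184
df = 4

test statistic = 29.818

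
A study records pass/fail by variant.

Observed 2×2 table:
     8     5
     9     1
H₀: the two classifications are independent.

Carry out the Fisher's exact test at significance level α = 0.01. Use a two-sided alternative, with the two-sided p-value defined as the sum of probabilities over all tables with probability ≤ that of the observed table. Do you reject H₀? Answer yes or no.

reject H₀: no

Margins: r₁=13, r₂=10, c₁=17, c₂=6, n=23
p_obs = C(13,8)·C(10,9)/C(23,17); sum pmf over tables with pmf ≤ p_obs
p-value (two-sided) = 0.17902
At α=0.01: p ≥ α → fail to reject H₀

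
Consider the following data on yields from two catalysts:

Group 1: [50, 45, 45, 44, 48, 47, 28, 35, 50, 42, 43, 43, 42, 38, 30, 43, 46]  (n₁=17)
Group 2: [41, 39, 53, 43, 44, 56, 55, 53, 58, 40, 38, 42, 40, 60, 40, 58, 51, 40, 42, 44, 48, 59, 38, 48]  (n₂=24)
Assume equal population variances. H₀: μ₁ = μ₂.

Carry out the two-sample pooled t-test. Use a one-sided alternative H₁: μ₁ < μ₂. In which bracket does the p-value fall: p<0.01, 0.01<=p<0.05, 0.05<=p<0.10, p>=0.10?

p-value bracket: 0.01<=p<0.05

x̄₁=42.294, s₁=6.293, n₁=17
x̄₂=47.083, s₂=7.610, n₂=24
s_p² = [16·6.293² + 23·7.610²]/39 = 50.3939
SE = √(s_p²·(1/17+1/24)) = 2.2504
t = (42.294−47.083)/2.2504 = -2.1282
df = 39
p-value (one-sided, H₁ less) = 0.01985
→ bracket: 0.01<=p<0.05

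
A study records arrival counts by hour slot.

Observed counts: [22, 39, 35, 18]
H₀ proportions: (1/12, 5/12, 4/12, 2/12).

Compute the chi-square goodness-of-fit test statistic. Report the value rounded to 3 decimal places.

n = 114; E_i = n·p_i = [9.50, 47.50, 38.00, 19.00]
χ² = (22−9.50)²/9.50 + (39−47.50)²/47.50 + (35−38.00)²/38.00 + (18−19.00)²/19.00 = 18.2579
df = 3

test statistic = 18.258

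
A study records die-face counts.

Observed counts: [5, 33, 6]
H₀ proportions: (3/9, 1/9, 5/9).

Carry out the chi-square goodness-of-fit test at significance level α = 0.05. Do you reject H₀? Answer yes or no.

reject H₀: yes

n = 44; E_i = n·p_i = [14.67, 4.89, 24.44]
χ² = (5−14.67)²/14.67 + (33−4.89)²/4.89 + (6−24.44)²/24.44 = 181.9273
df = 2
p-value (upper-tail) = 0.00000
At α=0.05: p < α → reject H₀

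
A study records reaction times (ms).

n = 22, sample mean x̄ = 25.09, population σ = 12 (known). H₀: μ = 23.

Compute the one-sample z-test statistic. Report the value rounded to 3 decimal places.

test statistic = 0.817

SE = σ/√n = 12/√22 = 2.5584
z = (x̄−μ₀)/SE = (25.09−23)/2.5584 = 0.8169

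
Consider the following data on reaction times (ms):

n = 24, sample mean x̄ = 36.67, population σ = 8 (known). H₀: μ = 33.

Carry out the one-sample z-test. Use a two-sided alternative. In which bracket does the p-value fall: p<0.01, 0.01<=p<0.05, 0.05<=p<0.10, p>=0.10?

SE = σ/√n = 8/√24 = 1.6330
z = (x̄−μ₀)/SE = (36.67−33)/1.6330 = 2.2474
p-value (two-sided) = 0.02461
→ bracket: 0.01<=p<0.05

p-value bracket: 0.01<=p<0.05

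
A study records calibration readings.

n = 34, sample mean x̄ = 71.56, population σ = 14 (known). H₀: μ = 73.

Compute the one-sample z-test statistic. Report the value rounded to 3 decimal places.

SE = σ/√n = 14/√34 = 2.4010
z = (x̄−μ₀)/SE = (71.56−73)/2.4010 = -0.5998

test statistic = -0.600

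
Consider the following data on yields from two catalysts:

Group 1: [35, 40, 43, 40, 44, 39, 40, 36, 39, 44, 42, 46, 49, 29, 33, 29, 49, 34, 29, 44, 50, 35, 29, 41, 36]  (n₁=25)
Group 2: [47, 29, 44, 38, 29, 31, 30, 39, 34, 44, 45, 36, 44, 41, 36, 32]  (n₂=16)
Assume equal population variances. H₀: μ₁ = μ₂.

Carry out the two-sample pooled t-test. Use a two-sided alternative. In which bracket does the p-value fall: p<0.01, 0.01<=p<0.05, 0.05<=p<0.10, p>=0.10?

x̄₁=39.000, s₁=6.416, n₁=25
x̄₂=37.438, s₂=6.207, n₂=16
s_p² = [24·6.416² + 15·6.207²]/39 = 40.1522
SE = √(s_p²·(1/25+1/16)) = 2.0287
t = (39.000−37.438)/2.0287 = 0.7702
df = 39
p-value (two-sided) = 0.44582
→ bracket: p>=0.10

p-value bracket: p>=0.10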